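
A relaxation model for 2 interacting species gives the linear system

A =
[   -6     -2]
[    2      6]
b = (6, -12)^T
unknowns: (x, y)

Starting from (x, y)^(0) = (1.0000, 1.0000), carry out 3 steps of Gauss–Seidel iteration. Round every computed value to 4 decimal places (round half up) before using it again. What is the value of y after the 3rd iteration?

Iteration 1:
  x = (6 - (-2)·1.0000) / (-6) = -1.3333
  y = (-12 - (2)·-1.3333) / (6) = -1.5556
Iteration 2:
  x = (6 - (-2)·-1.5556) / (-6) = -0.4815
  y = (-12 - (2)·-0.4815) / (6) = -1.8395
Iteration 3:
  x = (6 - (-2)·-1.8395) / (-6) = -0.3868
  y = (-12 - (2)·-0.3868) / (6) = -1.8711

-1.8711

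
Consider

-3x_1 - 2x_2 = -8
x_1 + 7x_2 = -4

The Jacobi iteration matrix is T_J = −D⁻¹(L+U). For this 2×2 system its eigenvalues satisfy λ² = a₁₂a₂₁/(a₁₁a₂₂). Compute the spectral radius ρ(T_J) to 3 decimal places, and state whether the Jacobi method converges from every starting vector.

0.309

a₁₂a₂₁/(a₁₁a₂₂) = (-2)·(1) / ((-3)·(7)) = 0.095238
ρ = √|0.095238| = √0.095238 = 0.309
ρ < 1, so Jacobi converges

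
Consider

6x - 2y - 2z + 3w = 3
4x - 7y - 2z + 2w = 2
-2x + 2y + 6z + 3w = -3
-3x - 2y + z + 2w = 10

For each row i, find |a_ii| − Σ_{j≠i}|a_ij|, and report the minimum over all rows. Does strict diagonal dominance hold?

row 1: |6| − (2+2+3) = -1
row 2: |-7| − (4+2+2) = -1
row 3: |6| − (2+2+3) = -1
row 4: |2| − (3+2+1) = -4
minimum over rows = -4 → not strictly diagonally dominant

-4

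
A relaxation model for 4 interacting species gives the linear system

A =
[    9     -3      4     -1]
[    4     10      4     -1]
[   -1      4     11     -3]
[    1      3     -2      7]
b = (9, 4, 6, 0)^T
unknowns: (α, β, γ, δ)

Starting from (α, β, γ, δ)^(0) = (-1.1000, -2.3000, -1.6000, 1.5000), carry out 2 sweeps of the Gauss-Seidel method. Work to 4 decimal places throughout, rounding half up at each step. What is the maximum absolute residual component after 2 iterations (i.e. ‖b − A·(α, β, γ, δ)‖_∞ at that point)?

2.1619

Iteration 1:
  α = (9 - (-3)·-2.3000 - (4)·-1.6000 - (-1)·1.5000) / (9) = 1.1111
  β = (4 - (4)·1.1111 - (4)·-1.6000 - (-1)·1.5000) / (10) = 0.7456
  γ = (6 - (-1)·1.1111 - (4)·0.7456 - (-3)·1.5000) / (11) = 0.7844
  δ = (0 - (1)·1.1111 - (3)·0.7456 - (-2)·0.7844) / (7) = -0.2542
Iteration 2:
  α = (9 - (-3)·0.7456 - (4)·0.7844 - (-1)·-0.2542) / (9) = 0.8717
  β = (4 - (4)·0.8717 - (4)·0.7844 - (-1)·-0.2542) / (10) = -0.2879
  γ = (6 - (-1)·0.8717 - (4)·-0.2879 - (-3)·-0.2542) / (11) = 0.6601
  δ = (0 - (1)·0.8717 - (3)·-0.2879 - (-2)·0.6601) / (7) = 0.1875
Residual b − A·x = (-2.1619, 0.9393, 1.3247, -0.0003); ∞-norm = 2.1619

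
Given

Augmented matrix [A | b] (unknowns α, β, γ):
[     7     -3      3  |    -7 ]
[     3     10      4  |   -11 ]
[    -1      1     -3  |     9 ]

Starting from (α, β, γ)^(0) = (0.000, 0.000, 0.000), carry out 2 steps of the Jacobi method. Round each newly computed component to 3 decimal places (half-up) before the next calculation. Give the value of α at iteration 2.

-0.186

Iteration 1:
  α = (-7 - (-3)·0.000 - (3)·0.000) / (7) = -1.000
  β = (-11 - (3)·0.000 - (4)·0.000) / (10) = -1.100
  γ = (9 - (-1)·0.000 - (1)·0.000) / (-3) = -3.000
Iteration 2:
  α = (-7 - (-3)·-1.100 - (3)·-3.000) / (7) = -0.186
  β = (-11 - (3)·-1.000 - (4)·-3.000) / (10) = 0.400
  γ = (9 - (-1)·-1.000 - (1)·-1.100) / (-3) = -3.033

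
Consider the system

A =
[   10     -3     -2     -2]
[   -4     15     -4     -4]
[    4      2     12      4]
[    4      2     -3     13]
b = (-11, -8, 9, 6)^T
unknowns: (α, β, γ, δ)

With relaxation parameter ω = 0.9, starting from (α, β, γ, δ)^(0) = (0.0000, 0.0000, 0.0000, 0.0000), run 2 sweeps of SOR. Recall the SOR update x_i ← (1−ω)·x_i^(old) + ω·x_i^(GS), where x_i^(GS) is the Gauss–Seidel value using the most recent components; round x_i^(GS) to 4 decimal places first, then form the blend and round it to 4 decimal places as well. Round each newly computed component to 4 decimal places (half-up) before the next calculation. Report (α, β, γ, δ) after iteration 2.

(-0.9060, -0.2670, 0.7909, 0.9688)

Iteration 1:
  α: GS value = (-11 - (-3)·0.0000 - (-2)·0.0000 - (-2)·0.0000) / (10) = -1.1000;  α ← (1−ω)·0.0000 + ω·-1.1000 = -0.9900
  β: GS value = (-8 - (-4)·-0.9900 - (-4)·0.0000 - (-4)·0.0000) / (15) = -0.7973;  β ← (1−ω)·0.0000 + ω·-0.7973 = -0.7176
  γ: GS value = (9 - (4)·-0.9900 - (2)·-0.7176 - (4)·0.0000) / (12) = 1.1996;  γ ← (1−ω)·0.0000 + ω·1.1996 = 1.0796
  δ: GS value = (6 - (4)·-0.9900 - (2)·-0.7176 - (-3)·1.0796) / (13) = 1.1257;  δ ← (1−ω)·0.0000 + ω·1.1257 = 1.0131
Iteration 2:
  α: GS value = (-11 - (-3)·-0.7176 - (-2)·1.0796 - (-2)·1.0131) / (10) = -0.8967;  α ← (1−ω)·-0.9900 + ω·-0.8967 = -0.9060
  β: GS value = (-8 - (-4)·-0.9060 - (-4)·1.0796 - (-4)·1.0131) / (15) = -0.2169;  β ← (1−ω)·-0.7176 + ω·-0.2169 = -0.2670
  γ: GS value = (9 - (4)·-0.9060 - (2)·-0.2670 - (4)·1.0131) / (12) = 0.7588;  γ ← (1−ω)·1.0796 + ω·0.7588 = 0.7909
  δ: GS value = (6 - (4)·-0.9060 - (2)·-0.2670 - (-3)·0.7909) / (13) = 0.9639;  δ ← (1−ω)·1.0131 + ω·0.9639 = 0.9688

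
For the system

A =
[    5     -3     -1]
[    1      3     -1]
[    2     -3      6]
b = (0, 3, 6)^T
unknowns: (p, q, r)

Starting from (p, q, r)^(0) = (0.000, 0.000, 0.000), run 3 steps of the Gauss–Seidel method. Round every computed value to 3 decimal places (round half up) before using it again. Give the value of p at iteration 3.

Iteration 1:
  p = (0 - (-3)·0.000 - (-1)·0.000) / (5) = 0.000
  q = (3 - (1)·0.000 - (-1)·0.000) / (3) = 1.000
  r = (6 - (2)·0.000 - (-3)·1.000) / (6) = 1.500
Iteration 2:
  p = (0 - (-3)·1.000 - (-1)·1.500) / (5) = 0.900
  q = (3 - (1)·0.900 - (-1)·1.500) / (3) = 1.200
  r = (6 - (2)·0.900 - (-3)·1.200) / (6) = 1.300
Iteration 3:
  p = (0 - (-3)·1.200 - (-1)·1.300) / (5) = 0.980
  q = (3 - (1)·0.980 - (-1)·1.300) / (3) = 1.107
  r = (6 - (2)·0.980 - (-3)·1.107) / (6) = 1.227

0.980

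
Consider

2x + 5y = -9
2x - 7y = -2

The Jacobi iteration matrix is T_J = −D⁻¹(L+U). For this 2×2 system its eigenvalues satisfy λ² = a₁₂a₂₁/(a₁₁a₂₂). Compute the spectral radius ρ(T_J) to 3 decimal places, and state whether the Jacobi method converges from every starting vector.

0.845

a₁₂a₂₁/(a₁₁a₂₂) = (5)·(2) / ((2)·(-7)) = -0.714286
ρ = √|-0.714286| = √0.714286 = 0.845
ρ < 1, so Jacobi converges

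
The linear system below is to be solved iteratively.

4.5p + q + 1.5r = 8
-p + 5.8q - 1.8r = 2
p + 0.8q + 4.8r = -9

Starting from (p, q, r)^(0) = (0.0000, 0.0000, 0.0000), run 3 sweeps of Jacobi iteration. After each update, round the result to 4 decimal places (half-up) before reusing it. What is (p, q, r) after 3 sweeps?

Iteration 1:
  p = (8 - (1)·0.0000 - (1.5)·0.0000) / (4.5) = 1.7778
  q = (2 - (-1)·0.0000 - (-1.8)·0.0000) / (5.8) = 0.3448
  r = (-9 - (1)·0.0000 - (0.8)·0.0000) / (4.8) = -1.8750
Iteration 2:
  p = (8 - (1)·0.3448 - (1.5)·-1.8750) / (4.5) = 2.3262
  q = (2 - (-1)·1.7778 - (-1.8)·-1.8750) / (5.8) = 0.0694
  r = (-9 - (1)·1.7778 - (0.8)·0.3448) / (4.8) = -2.3028
Iteration 3:
  p = (8 - (1)·0.0694 - (1.5)·-2.3028) / (4.5) = 2.5300
  q = (2 - (-1)·2.3262 - (-1.8)·-2.3028) / (5.8) = 0.0312
  r = (-9 - (1)·2.3262 - (0.8)·0.0694) / (4.8) = -2.3712

(2.5300, 0.0312, -2.3712)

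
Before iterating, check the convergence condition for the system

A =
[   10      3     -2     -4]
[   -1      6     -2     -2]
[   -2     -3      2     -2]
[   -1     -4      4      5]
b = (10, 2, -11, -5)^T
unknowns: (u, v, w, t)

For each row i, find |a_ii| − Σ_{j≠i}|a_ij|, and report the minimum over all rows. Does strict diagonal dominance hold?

row 1: |10| − (3+2+4) = 1
row 2: |6| − (1+2+2) = 1
row 3: |2| − (2+3+2) = -5
row 4: |5| − (1+4+4) = -4
minimum over rows = -5 → not strictly diagonally dominant

-5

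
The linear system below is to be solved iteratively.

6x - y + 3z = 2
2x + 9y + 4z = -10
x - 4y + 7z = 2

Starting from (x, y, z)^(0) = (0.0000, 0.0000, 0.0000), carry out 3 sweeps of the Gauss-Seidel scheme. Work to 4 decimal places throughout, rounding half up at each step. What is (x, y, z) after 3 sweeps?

(0.3343, -1.0371, -0.3547)

Iteration 1:
  x = (2 - (-1)·0.0000 - (3)·0.0000) / (6) = 0.3333
  y = (-10 - (2)·0.3333 - (4)·0.0000) / (9) = -1.1852
  z = (2 - (1)·0.3333 - (-4)·-1.1852) / (7) = -0.4392
Iteration 2:
  x = (2 - (-1)·-1.1852 - (3)·-0.4392) / (6) = 0.3554
  y = (-10 - (2)·0.3554 - (4)·-0.4392) / (9) = -0.9949
  z = (2 - (1)·0.3554 - (-4)·-0.9949) / (7) = -0.3336
Iteration 3:
  x = (2 - (-1)·-0.9949 - (3)·-0.3336) / (6) = 0.3343
  y = (-10 - (2)·0.3343 - (4)·-0.3336) / (9) = -1.0371
  z = (2 - (1)·0.3343 - (-4)·-1.0371) / (7) = -0.3547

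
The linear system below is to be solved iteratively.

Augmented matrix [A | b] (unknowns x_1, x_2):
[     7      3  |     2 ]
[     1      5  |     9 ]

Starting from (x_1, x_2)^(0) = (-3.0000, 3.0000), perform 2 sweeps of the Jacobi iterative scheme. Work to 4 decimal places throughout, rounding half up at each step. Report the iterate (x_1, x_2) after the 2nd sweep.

(-0.7429, 2.0000)

Iteration 1:
  x_1 = (2 - (3)·3.0000) / (7) = -1.0000
  x_2 = (9 - (1)·-3.0000) / (5) = 2.4000
Iteration 2:
  x_1 = (2 - (3)·2.4000) / (7) = -0.7429
  x_2 = (9 - (1)·-1.0000) / (5) = 2.0000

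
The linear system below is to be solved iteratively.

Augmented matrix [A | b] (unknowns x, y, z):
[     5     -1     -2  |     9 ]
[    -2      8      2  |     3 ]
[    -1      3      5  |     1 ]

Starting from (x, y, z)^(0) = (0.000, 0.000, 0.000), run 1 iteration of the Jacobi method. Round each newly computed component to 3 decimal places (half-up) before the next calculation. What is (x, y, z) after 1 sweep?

(1.800, 0.375, 0.200)

Iteration 1:
  x = (9 - (-1)·0.000 - (-2)·0.000) / (5) = 1.800
  y = (3 - (-2)·0.000 - (2)·0.000) / (8) = 0.375
  z = (1 - (-1)·0.000 - (3)·0.000) / (5) = 0.200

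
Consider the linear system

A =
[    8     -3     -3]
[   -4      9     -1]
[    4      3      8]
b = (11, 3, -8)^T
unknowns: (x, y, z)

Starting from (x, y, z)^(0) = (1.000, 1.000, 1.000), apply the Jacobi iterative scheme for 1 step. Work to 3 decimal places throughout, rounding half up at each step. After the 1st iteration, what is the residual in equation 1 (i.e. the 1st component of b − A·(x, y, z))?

-8.958

Iteration 1:
  x = (11 - (-3)·1.000 - (-3)·1.000) / (8) = 2.125
  y = (3 - (-4)·1.000 - (-1)·1.000) / (9) = 0.889
  z = (-8 - (4)·1.000 - (3)·1.000) / (8) = -1.875
Residual b − A·x = (-8.958, 1.624, -4.167)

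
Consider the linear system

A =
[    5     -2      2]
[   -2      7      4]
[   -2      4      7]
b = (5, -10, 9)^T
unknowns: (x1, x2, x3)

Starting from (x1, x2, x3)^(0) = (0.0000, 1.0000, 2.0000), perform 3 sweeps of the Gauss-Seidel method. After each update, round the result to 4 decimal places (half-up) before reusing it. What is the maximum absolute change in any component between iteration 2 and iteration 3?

0.4081

Iteration 1:
  x1 = (5 - (-2)·1.0000 - (2)·2.0000) / (5) = 0.6000
  x2 = (-10 - (-2)·0.6000 - (4)·2.0000) / (7) = -2.4000
  x3 = (9 - (-2)·0.6000 - (4)·-2.4000) / (7) = 2.8286
Iteration 2:
  x1 = (5 - (-2)·-2.4000 - (2)·2.8286) / (5) = -1.0914
  x2 = (-10 - (-2)·-1.0914 - (4)·2.8286) / (7) = -3.3567
  x3 = (9 - (-2)·-1.0914 - (4)·-3.3567) / (7) = 2.8920
Iteration 3:
  x1 = (5 - (-2)·-3.3567 - (2)·2.8920) / (5) = -1.4995
  x2 = (-10 - (-2)·-1.4995 - (4)·2.8920) / (7) = -3.5096
  x3 = (9 - (-2)·-1.4995 - (4)·-3.5096) / (7) = 2.8628
Change: (-0.4081, -0.1529, -0.0292) → max |·| = 0.4081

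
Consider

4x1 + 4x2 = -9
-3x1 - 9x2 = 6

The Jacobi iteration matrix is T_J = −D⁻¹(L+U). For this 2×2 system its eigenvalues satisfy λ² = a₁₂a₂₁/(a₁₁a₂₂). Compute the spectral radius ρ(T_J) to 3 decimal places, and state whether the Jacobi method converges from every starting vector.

0.577

a₁₂a₂₁/(a₁₁a₂₂) = (4)·(-3) / ((4)·(-9)) = 0.333333
ρ = √|0.333333| = √0.333333 = 0.577
ρ < 1, so Jacobi converges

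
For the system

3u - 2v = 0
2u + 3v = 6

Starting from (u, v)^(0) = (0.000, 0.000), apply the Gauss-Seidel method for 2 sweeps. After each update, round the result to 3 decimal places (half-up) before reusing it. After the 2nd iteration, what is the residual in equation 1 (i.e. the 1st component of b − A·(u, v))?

-1.777

Iteration 1:
  u = (0 - (-2)·0.000) / (3) = 0.000
  v = (6 - (2)·0.000) / (3) = 2.000
Iteration 2:
  u = (0 - (-2)·2.000) / (3) = 1.333
  v = (6 - (2)·1.333) / (3) = 1.111
Residual b − A·x = (-1.777, 0.001)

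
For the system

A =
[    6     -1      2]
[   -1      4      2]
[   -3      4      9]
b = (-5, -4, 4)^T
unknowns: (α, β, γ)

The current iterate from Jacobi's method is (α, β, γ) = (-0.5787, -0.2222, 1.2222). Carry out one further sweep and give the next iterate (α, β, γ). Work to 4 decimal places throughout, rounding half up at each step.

(-1.2778, -1.7558, 0.3503)

One sweep:
  α = (-5 - (-1)·-0.2222 - (2)·1.2222) / (6) = -1.2778
  β = (-4 - (-1)·-0.5787 - (2)·1.2222) / (4) = -1.7558
  γ = (4 - (-3)·-0.5787 - (4)·-0.2222) / (9) = 0.3503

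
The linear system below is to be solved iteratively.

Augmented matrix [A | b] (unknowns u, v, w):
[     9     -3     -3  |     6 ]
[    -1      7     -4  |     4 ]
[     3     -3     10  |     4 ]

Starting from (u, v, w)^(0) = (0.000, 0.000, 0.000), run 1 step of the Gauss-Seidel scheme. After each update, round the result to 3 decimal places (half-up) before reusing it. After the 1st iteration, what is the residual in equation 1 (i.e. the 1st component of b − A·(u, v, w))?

Iteration 1:
  u = (6 - (-3)·0.000 - (-3)·0.000) / (9) = 0.667
  v = (4 - (-1)·0.667 - (-4)·0.000) / (7) = 0.667
  w = (4 - (3)·0.667 - (-3)·0.667) / (10) = 0.400
Residual b − A·x = (3.198, 1.598, 0.000)

3.198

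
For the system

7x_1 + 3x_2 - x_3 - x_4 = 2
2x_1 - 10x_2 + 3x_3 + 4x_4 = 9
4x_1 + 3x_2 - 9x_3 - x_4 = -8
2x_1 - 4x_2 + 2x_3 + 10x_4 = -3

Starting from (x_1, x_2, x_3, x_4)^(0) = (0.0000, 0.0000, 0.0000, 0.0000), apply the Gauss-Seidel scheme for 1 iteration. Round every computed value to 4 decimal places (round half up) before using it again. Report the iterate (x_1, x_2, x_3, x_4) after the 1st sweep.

(0.2857, -0.8429, 0.7349, -0.8413)

Iteration 1:
  x_1 = (2 - (3)·0.0000 - (-1)·0.0000 - (-1)·0.0000) / (7) = 0.2857
  x_2 = (9 - (2)·0.2857 - (3)·0.0000 - (4)·0.0000) / (-10) = -0.8429
  x_3 = (-8 - (4)·0.2857 - (3)·-0.8429 - (-1)·0.0000) / (-9) = 0.7349
  x_4 = (-3 - (2)·0.2857 - (-4)·-0.8429 - (2)·0.7349) / (10) = -0.8413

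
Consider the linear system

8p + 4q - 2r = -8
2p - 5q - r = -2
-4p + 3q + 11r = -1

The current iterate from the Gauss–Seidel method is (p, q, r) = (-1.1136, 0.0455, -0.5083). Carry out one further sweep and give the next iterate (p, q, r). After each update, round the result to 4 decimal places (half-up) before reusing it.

(-1.1498, 0.0417, -0.5204)

One sweep:
  p = (-8 - (4)·0.0455 - (-2)·-0.5083) / (8) = -1.1498
  q = (-2 - (2)·-1.1498 - (-1)·-0.5083) / (-5) = 0.0417
  r = (-1 - (-4)·-1.1498 - (3)·0.0417) / (11) = -0.5204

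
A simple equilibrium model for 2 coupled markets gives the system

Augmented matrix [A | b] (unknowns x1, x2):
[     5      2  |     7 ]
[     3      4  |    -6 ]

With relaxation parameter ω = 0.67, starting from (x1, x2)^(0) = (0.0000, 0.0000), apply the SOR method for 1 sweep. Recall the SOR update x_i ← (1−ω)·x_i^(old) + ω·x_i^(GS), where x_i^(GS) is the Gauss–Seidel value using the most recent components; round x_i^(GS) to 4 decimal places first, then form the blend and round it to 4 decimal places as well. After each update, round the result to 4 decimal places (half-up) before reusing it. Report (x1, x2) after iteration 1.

Iteration 1:
  x1: GS value = (7 - (2)·0.0000) / (5) = 1.4000;  x1 ← (1−ω)·0.0000 + ω·1.4000 = 0.9380
  x2: GS value = (-6 - (3)·0.9380) / (4) = -2.2035;  x2 ← (1−ω)·0.0000 + ω·-2.2035 = -1.4763

(0.9380, -1.4763)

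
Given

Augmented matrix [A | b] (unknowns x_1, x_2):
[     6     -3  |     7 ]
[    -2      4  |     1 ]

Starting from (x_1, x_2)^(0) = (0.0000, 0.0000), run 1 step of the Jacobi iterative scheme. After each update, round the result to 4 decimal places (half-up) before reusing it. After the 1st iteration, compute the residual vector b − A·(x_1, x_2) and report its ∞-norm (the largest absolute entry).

2.3334

Iteration 1:
  x_1 = (7 - (-3)·0.0000) / (6) = 1.1667
  x_2 = (1 - (-2)·0.0000) / (4) = 0.2500
Residual b − A·x = (0.7498, 2.3334); ∞-norm = 2.3334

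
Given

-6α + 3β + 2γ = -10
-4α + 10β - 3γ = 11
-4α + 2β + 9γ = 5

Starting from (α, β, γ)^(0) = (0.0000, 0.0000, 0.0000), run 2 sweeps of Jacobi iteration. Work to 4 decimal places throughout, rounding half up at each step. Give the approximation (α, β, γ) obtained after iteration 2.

(2.4019, 1.9334, 1.0519)

Iteration 1:
  α = (-10 - (3)·0.0000 - (2)·0.0000) / (-6) = 1.6667
  β = (11 - (-4)·0.0000 - (-3)·0.0000) / (10) = 1.1000
  γ = (5 - (-4)·0.0000 - (2)·0.0000) / (9) = 0.5556
Iteration 2:
  α = (-10 - (3)·1.1000 - (2)·0.5556) / (-6) = 2.4019
  β = (11 - (-4)·1.6667 - (-3)·0.5556) / (10) = 1.9334
  γ = (5 - (-4)·1.6667 - (2)·1.1000) / (9) = 1.0519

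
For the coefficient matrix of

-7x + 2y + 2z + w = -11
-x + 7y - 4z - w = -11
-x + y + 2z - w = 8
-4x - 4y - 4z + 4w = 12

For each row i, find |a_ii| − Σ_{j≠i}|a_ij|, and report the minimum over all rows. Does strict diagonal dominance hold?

row 1: |-7| − (2+2+1) = 2
row 2: |7| − (1+4+1) = 1
row 3: |2| − (1+1+1) = -1
row 4: |4| − (4+4+4) = -8
minimum over rows = -8 → not strictly diagonally dominant

-8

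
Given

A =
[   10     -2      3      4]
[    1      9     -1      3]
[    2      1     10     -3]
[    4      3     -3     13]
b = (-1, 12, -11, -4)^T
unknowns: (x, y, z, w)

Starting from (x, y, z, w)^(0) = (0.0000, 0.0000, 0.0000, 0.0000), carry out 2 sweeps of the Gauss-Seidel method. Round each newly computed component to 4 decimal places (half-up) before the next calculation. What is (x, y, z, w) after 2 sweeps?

(0.8802, 1.3897, -1.6752, -1.2858)

Iteration 1:
  x = (-1 - (-2)·0.0000 - (3)·0.0000 - (4)·0.0000) / (10) = -0.1000
  y = (12 - (1)·-0.1000 - (-1)·0.0000 - (3)·0.0000) / (9) = 1.3444
  z = (-11 - (2)·-0.1000 - (1)·1.3444 - (-3)·0.0000) / (10) = -1.2144
  w = (-4 - (4)·-0.1000 - (3)·1.3444 - (-3)·-1.2144) / (13) = -0.8674
Iteration 2:
  x = (-1 - (-2)·1.3444 - (3)·-1.2144 - (4)·-0.8674) / (10) = 0.8802
  y = (12 - (1)·0.8802 - (-1)·-1.2144 - (3)·-0.8674) / (9) = 1.3897
  z = (-11 - (2)·0.8802 - (1)·1.3897 - (-3)·-0.8674) / (10) = -1.6752
  w = (-4 - (4)·0.8802 - (3)·1.3897 - (-3)·-1.6752) / (13) = -1.2858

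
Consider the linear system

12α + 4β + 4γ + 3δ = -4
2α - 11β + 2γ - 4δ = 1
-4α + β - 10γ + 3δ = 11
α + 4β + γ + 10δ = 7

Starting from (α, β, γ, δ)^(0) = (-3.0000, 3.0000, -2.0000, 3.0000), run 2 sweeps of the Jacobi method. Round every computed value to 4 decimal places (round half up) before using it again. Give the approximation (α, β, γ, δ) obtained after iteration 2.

(-0.0697, -0.1121, -0.7424, 1.5480)

Iteration 1:
  α = (-4 - (4)·3.0000 - (4)·-2.0000 - (3)·3.0000) / (12) = -1.4167
  β = (1 - (2)·-3.0000 - (2)·-2.0000 - (-4)·3.0000) / (-11) = -2.0909
  γ = (11 - (-4)·-3.0000 - (1)·3.0000 - (3)·3.0000) / (-10) = 1.3000
  δ = (7 - (1)·-3.0000 - (4)·3.0000 - (1)·-2.0000) / (10) = 0.0000
Iteration 2:
  α = (-4 - (4)·-2.0909 - (4)·1.3000 - (3)·0.0000) / (12) = -0.0697
  β = (1 - (2)·-1.4167 - (2)·1.3000 - (-4)·0.0000) / (-11) = -0.1121
  γ = (11 - (-4)·-1.4167 - (1)·-2.0909 - (3)·0.0000) / (-10) = -0.7424
  δ = (7 - (1)·-1.4167 - (4)·-2.0909 - (1)·1.3000) / (10) = 1.5480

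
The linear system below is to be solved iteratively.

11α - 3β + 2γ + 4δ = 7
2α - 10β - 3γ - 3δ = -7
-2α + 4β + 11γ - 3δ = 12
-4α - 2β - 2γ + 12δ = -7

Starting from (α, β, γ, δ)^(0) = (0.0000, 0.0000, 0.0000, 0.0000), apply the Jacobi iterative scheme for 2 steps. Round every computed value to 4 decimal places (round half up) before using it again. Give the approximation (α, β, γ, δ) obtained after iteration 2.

Iteration 1:
  α = (7 - (-3)·0.0000 - (2)·0.0000 - (4)·0.0000) / (11) = 0.6364
  β = (-7 - (2)·0.0000 - (-3)·0.0000 - (-3)·0.0000) / (-10) = 0.7000
  γ = (12 - (-2)·0.0000 - (4)·0.0000 - (-3)·0.0000) / (11) = 1.0909
  δ = (-7 - (-4)·0.0000 - (-2)·0.0000 - (-2)·0.0000) / (12) = -0.5833
Iteration 2:
  α = (7 - (-3)·0.7000 - (2)·1.0909 - (4)·-0.5833) / (11) = 0.8410
  β = (-7 - (2)·0.6364 - (-3)·1.0909 - (-3)·-0.5833) / (-10) = 0.6750
  γ = (12 - (-2)·0.6364 - (4)·0.7000 - (-3)·-0.5833) / (11) = 0.7930
  δ = (-7 - (-4)·0.6364 - (-2)·0.7000 - (-2)·1.0909) / (12) = -0.0727

(0.8410, 0.6750, 0.7930, -0.0727)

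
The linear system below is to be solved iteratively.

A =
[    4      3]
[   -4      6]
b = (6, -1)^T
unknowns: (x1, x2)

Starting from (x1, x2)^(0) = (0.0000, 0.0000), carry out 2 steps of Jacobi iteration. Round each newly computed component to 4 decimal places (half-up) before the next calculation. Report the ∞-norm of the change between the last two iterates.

Iteration 1:
  x1 = (6 - (3)·0.0000) / (4) = 1.5000
  x2 = (-1 - (-4)·0.0000) / (6) = -0.1667
Iteration 2:
  x1 = (6 - (3)·-0.1667) / (4) = 1.6250
  x2 = (-1 - (-4)·1.5000) / (6) = 0.8333
Change: (0.1250, 1.0000) → max |·| = 1.0000

1.0000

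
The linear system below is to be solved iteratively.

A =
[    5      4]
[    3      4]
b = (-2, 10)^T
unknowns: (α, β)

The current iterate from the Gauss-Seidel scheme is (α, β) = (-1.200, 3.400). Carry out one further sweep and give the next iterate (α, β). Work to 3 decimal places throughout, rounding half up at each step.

(-3.120, 4.840)

One sweep:
  α = (-2 - (4)·3.400) / (5) = -3.120
  β = (10 - (3)·-3.120) / (4) = 4.840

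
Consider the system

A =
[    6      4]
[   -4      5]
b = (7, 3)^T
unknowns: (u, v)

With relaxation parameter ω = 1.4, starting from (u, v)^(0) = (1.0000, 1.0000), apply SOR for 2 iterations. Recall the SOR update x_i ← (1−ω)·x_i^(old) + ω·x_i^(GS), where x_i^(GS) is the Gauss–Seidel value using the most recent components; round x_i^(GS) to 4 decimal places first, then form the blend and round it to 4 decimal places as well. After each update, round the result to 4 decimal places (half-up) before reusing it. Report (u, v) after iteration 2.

Iteration 1:
  u: GS value = (7 - (4)·1.0000) / (6) = 0.5000;  u ← (1−ω)·1.0000 + ω·0.5000 = 0.3000
  v: GS value = (3 - (-4)·0.3000) / (5) = 0.8400;  v ← (1−ω)·1.0000 + ω·0.8400 = 0.7760
Iteration 2:
  u: GS value = (7 - (4)·0.7760) / (6) = 0.6493;  u ← (1−ω)·0.3000 + ω·0.6493 = 0.7890
  v: GS value = (3 - (-4)·0.7890) / (5) = 1.2312;  v ← (1−ω)·0.7760 + ω·1.2312 = 1.4133

(0.7890, 1.4133)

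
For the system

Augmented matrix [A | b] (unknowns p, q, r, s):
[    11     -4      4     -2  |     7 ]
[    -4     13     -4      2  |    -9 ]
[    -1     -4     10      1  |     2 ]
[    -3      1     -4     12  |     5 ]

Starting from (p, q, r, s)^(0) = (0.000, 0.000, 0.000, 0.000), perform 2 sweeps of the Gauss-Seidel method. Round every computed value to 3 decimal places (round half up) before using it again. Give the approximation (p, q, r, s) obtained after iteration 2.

(0.548, -0.602, -0.050, 0.587)

Iteration 1:
  p = (7 - (-4)·0.000 - (4)·0.000 - (-2)·0.000) / (11) = 0.636
  q = (-9 - (-4)·0.636 - (-4)·0.000 - (2)·0.000) / (13) = -0.497
  r = (2 - (-1)·0.636 - (-4)·-0.497 - (1)·0.000) / (10) = 0.065
  s = (5 - (-3)·0.636 - (1)·-0.497 - (-4)·0.065) / (12) = 0.639
Iteration 2:
  p = (7 - (-4)·-0.497 - (4)·0.065 - (-2)·0.639) / (11) = 0.548
  q = (-9 - (-4)·0.548 - (-4)·0.065 - (2)·0.639) / (13) = -0.602
  r = (2 - (-1)·0.548 - (-4)·-0.602 - (1)·0.639) / (10) = -0.050
  s = (5 - (-3)·0.548 - (1)·-0.602 - (-4)·-0.050) / (12) = 0.587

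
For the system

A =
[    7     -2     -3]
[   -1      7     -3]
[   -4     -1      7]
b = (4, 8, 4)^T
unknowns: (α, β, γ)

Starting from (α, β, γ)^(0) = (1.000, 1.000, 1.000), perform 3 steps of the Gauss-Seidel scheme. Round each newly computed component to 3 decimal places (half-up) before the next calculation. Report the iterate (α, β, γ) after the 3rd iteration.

Iteration 1:
  α = (4 - (-2)·1.000 - (-3)·1.000) / (7) = 1.286
  β = (8 - (-1)·1.286 - (-3)·1.000) / (7) = 1.755
  γ = (4 - (-4)·1.286 - (-1)·1.755) / (7) = 1.557
Iteration 2:
  α = (4 - (-2)·1.755 - (-3)·1.557) / (7) = 1.740
  β = (8 - (-1)·1.740 - (-3)·1.557) / (7) = 2.059
  γ = (4 - (-4)·1.740 - (-1)·2.059) / (7) = 1.860
Iteration 3:
  α = (4 - (-2)·2.059 - (-3)·1.860) / (7) = 1.957
  β = (8 - (-1)·1.957 - (-3)·1.860) / (7) = 2.220
  γ = (4 - (-4)·1.957 - (-1)·2.220) / (7) = 2.007

(1.957, 2.220, 2.007)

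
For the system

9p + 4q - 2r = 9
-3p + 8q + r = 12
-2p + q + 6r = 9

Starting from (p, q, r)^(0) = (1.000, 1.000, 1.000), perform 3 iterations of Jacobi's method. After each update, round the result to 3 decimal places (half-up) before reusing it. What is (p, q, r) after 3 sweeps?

(0.623, 1.539, 1.434)

Iteration 1:
  p = (9 - (4)·1.000 - (-2)·1.000) / (9) = 0.778
  q = (12 - (-3)·1.000 - (1)·1.000) / (8) = 1.750
  r = (9 - (-2)·1.000 - (1)·1.000) / (6) = 1.667
Iteration 2:
  p = (9 - (4)·1.750 - (-2)·1.667) / (9) = 0.593
  q = (12 - (-3)·0.778 - (1)·1.667) / (8) = 1.583
  r = (9 - (-2)·0.778 - (1)·1.750) / (6) = 1.468
Iteration 3:
  p = (9 - (4)·1.583 - (-2)·1.468) / (9) = 0.623
  q = (12 - (-3)·0.593 - (1)·1.468) / (8) = 1.539
  r = (9 - (-2)·0.593 - (1)·1.583) / (6) = 1.434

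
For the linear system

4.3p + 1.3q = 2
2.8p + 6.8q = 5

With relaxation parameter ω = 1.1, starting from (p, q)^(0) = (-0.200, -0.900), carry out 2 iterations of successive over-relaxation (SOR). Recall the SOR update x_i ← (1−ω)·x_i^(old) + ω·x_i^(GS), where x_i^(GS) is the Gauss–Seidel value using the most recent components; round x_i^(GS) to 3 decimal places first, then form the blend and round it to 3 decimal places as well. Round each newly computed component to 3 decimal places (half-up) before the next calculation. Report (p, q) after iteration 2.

Iteration 1:
  p: GS value = (2 - (1.3)·-0.900) / (4.3) = 0.737;  p ← (1−ω)·-0.200 + ω·0.737 = 0.831
  q: GS value = (5 - (2.8)·0.831) / (6.8) = 0.393;  q ← (1−ω)·-0.900 + ω·0.393 = 0.522
Iteration 2:
  p: GS value = (2 - (1.3)·0.522) / (4.3) = 0.307;  p ← (1−ω)·0.831 + ω·0.307 = 0.255
  q: GS value = (5 - (2.8)·0.255) / (6.8) = 0.630;  q ← (1−ω)·0.522 + ω·0.630 = 0.641

(0.255, 0.641)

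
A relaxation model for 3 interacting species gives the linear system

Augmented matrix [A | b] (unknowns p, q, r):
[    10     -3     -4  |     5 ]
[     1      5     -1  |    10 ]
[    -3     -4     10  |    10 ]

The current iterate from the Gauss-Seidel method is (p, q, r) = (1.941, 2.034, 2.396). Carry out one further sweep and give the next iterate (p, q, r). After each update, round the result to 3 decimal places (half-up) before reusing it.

(2.069, 2.065, 2.447)

One sweep:
  p = (5 - (-3)·2.034 - (-4)·2.396) / (10) = 2.069
  q = (10 - (1)·2.069 - (-1)·2.396) / (5) = 2.065
  r = (10 - (-3)·2.069 - (-4)·2.065) / (10) = 2.447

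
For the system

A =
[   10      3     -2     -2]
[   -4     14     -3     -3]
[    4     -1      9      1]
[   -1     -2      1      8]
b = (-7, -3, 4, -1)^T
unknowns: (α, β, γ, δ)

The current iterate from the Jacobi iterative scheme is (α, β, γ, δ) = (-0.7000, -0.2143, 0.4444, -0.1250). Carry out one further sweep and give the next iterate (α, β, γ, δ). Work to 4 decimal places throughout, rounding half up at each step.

One sweep:
  α = (-7 - (3)·-0.2143 - (-2)·0.4444 - (-2)·-0.1250) / (10) = -0.5718
  β = (-3 - (-4)·-0.7000 - (-3)·0.4444 - (-3)·-0.1250) / (14) = -0.3458
  γ = (4 - (4)·-0.7000 - (-1)·-0.2143 - (1)·-0.1250) / (9) = 0.7456
  δ = (-1 - (-1)·-0.7000 - (-2)·-0.2143 - (1)·0.4444) / (8) = -0.3216

(-0.5718, -0.3458, 0.7456, -0.3216)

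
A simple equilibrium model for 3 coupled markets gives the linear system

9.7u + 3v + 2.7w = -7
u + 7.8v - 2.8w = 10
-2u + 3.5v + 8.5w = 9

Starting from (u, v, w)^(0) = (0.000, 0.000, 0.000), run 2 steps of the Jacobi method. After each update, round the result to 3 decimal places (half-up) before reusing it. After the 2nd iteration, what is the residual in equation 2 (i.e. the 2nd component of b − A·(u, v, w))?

Iteration 1:
  u = (-7 - (3)·0.000 - (2.7)·0.000) / (9.7) = -0.722
  v = (10 - (1)·0.000 - (-2.8)·0.000) / (7.8) = 1.282
  w = (9 - (-2)·0.000 - (3.5)·0.000) / (8.5) = 1.059
Iteration 2:
  u = (-7 - (3)·1.282 - (2.7)·1.059) / (9.7) = -1.413
  v = (10 - (1)·-0.722 - (-2.8)·1.059) / (7.8) = 1.755
  w = (9 - (-2)·-0.722 - (3.5)·1.282) / (8.5) = 0.361
Residual b − A·x = (0.466, -1.265, -3.037)

-1.265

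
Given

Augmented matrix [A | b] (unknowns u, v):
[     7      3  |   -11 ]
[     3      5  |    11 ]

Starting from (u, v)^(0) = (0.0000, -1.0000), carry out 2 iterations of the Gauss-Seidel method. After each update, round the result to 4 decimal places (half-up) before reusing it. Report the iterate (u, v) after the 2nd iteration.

Iteration 1:
  u = (-11 - (3)·-1.0000) / (7) = -1.1429
  v = (11 - (3)·-1.1429) / (5) = 2.8857
Iteration 2:
  u = (-11 - (3)·2.8857) / (7) = -2.8082
  v = (11 - (3)·-2.8082) / (5) = 3.8849

(-2.8082, 3.8849)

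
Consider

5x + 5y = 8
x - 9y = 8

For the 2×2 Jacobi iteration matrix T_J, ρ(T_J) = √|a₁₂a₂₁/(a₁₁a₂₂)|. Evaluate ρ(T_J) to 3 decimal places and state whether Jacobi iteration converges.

a₁₂a₂₁/(a₁₁a₂₂) = (5)·(1) / ((5)·(-9)) = -0.111111
ρ = √|-0.111111| = √0.111111 = 0.333
ρ < 1, so Jacobi converges

0.333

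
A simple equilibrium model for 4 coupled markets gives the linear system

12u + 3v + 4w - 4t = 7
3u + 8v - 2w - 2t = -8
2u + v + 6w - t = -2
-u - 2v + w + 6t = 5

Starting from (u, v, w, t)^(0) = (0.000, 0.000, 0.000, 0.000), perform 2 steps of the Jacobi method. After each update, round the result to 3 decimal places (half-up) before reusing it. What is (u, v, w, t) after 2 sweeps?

Iteration 1:
  u = (7 - (3)·0.000 - (4)·0.000 - (-4)·0.000) / (12) = 0.583
  v = (-8 - (3)·0.000 - (-2)·0.000 - (-2)·0.000) / (8) = -1.000
  w = (-2 - (2)·0.000 - (1)·0.000 - (-1)·0.000) / (6) = -0.333
  t = (5 - (-1)·0.000 - (-2)·0.000 - (1)·0.000) / (6) = 0.833
Iteration 2:
  u = (7 - (3)·-1.000 - (4)·-0.333 - (-4)·0.833) / (12) = 1.222
  v = (-8 - (3)·0.583 - (-2)·-0.333 - (-2)·0.833) / (8) = -1.094
  w = (-2 - (2)·0.583 - (1)·-1.000 - (-1)·0.833) / (6) = -0.222
  t = (5 - (-1)·0.583 - (-2)·-1.000 - (1)·-0.333) / (6) = 0.653

(1.222, -1.094, -0.222, 0.653)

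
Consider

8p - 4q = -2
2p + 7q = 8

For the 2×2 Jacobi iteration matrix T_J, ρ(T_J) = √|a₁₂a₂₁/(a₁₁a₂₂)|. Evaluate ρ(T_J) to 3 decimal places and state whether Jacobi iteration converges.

a₁₂a₂₁/(a₁₁a₂₂) = (-4)·(2) / ((8)·(7)) = -0.142857
ρ = √|-0.142857| = √0.142857 = 0.378
ρ < 1, so Jacobi converges

0.378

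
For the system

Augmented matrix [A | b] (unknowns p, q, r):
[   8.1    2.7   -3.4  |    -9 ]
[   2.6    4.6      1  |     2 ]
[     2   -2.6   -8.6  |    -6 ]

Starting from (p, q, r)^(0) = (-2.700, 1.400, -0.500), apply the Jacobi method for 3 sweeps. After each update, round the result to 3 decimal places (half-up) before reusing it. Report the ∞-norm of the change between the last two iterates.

0.186

Iteration 1:
  p = (-9 - (2.7)·1.400 - (-3.4)·-0.500) / (8.1) = -1.788
  q = (2 - (2.6)·-2.700 - (1)·-0.500) / (4.6) = 2.070
  r = (-6 - (2)·-2.700 - (-2.6)·1.400) / (-8.6) = -0.353
Iteration 2:
  p = (-9 - (2.7)·2.070 - (-3.4)·-0.353) / (8.1) = -1.949
  q = (2 - (2.6)·-1.788 - (1)·-0.353) / (4.6) = 1.522
  r = (-6 - (2)·-1.788 - (-2.6)·2.070) / (-8.6) = -0.344
Iteration 3:
  p = (-9 - (2.7)·1.522 - (-3.4)·-0.344) / (8.1) = -1.763
  q = (2 - (2.6)·-1.949 - (1)·-0.344) / (4.6) = 1.611
  r = (-6 - (2)·-1.949 - (-2.6)·1.522) / (-8.6) = -0.216
Change: (0.186, 0.089, 0.128) → max |·| = 0.186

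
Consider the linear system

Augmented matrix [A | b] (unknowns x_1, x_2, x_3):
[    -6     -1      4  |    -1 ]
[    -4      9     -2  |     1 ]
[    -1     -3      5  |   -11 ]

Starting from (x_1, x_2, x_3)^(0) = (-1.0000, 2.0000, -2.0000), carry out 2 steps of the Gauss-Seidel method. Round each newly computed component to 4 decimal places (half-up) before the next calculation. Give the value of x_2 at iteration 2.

-1.3481

Iteration 1:
  x_1 = (-1 - (-1)·2.0000 - (4)·-2.0000) / (-6) = -1.5000
  x_2 = (1 - (-4)·-1.5000 - (-2)·-2.0000) / (9) = -1.0000
  x_3 = (-11 - (-1)·-1.5000 - (-3)·-1.0000) / (5) = -3.1000
Iteration 2:
  x_1 = (-1 - (-1)·-1.0000 - (4)·-3.1000) / (-6) = -1.7333
  x_2 = (1 - (-4)·-1.7333 - (-2)·-3.1000) / (9) = -1.3481
  x_3 = (-11 - (-1)·-1.7333 - (-3)·-1.3481) / (5) = -3.3555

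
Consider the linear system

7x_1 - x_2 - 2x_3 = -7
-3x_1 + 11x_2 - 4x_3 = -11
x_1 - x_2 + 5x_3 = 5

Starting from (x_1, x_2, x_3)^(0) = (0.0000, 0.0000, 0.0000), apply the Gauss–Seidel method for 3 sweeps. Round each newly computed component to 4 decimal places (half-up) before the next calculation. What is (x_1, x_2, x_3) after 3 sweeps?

(-0.8431, -0.8658, 0.9955)

Iteration 1:
  x_1 = (-7 - (-1)·0.0000 - (-2)·0.0000) / (7) = -1.0000
  x_2 = (-11 - (-3)·-1.0000 - (-4)·0.0000) / (11) = -1.2727
  x_3 = (5 - (1)·-1.0000 - (-1)·-1.2727) / (5) = 0.9455
Iteration 2:
  x_1 = (-7 - (-1)·-1.2727 - (-2)·0.9455) / (7) = -0.9117
  x_2 = (-11 - (-3)·-0.9117 - (-4)·0.9455) / (11) = -0.9048
  x_3 = (5 - (1)·-0.9117 - (-1)·-0.9048) / (5) = 1.0014
Iteration 3:
  x_1 = (-7 - (-1)·-0.9048 - (-2)·1.0014) / (7) = -0.8431
  x_2 = (-11 - (-3)·-0.8431 - (-4)·1.0014) / (11) = -0.8658
  x_3 = (5 - (1)·-0.8431 - (-1)·-0.8658) / (5) = 0.9955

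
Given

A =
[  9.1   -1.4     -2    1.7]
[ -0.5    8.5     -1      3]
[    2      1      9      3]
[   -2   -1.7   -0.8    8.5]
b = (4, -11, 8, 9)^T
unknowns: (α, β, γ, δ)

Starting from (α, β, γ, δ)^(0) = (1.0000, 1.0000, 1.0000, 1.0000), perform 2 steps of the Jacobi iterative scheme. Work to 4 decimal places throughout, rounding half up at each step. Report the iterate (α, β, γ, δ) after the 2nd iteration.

Iteration 1:
  α = (4 - (-1.4)·1.0000 - (-2)·1.0000 - (1.7)·1.0000) / (9.1) = 0.6264
  β = (-11 - (-0.5)·1.0000 - (-1)·1.0000 - (3)·1.0000) / (8.5) = -1.4706
  γ = (8 - (2)·1.0000 - (1)·1.0000 - (3)·1.0000) / (9) = 0.2222
  δ = (9 - (-2)·1.0000 - (-1.7)·1.0000 - (-0.8)·1.0000) / (8.5) = 1.5882
Iteration 2:
  α = (4 - (-1.4)·-1.4706 - (-2)·0.2222 - (1.7)·1.5882) / (9.1) = -0.0345
  β = (-11 - (-0.5)·0.6264 - (-1)·0.2222 - (3)·1.5882) / (8.5) = -1.7917
  γ = (8 - (2)·0.6264 - (1)·-1.4706 - (3)·1.5882) / (9) = 0.3837
  δ = (9 - (-2)·0.6264 - (-1.7)·-1.4706 - (-0.8)·0.2222) / (8.5) = 0.9330

(-0.0345, -1.7917, 0.3837, 0.9330)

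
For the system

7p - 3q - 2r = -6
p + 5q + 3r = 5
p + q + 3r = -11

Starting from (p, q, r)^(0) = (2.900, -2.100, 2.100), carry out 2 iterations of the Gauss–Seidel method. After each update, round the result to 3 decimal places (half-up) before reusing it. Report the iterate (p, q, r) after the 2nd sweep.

Iteration 1:
  p = (-6 - (-3)·-2.100 - (-2)·2.100) / (7) = -1.157
  q = (5 - (1)·-1.157 - (3)·2.100) / (5) = -0.029
  r = (-11 - (1)·-1.157 - (1)·-0.029) / (3) = -3.271
Iteration 2:
  p = (-6 - (-3)·-0.029 - (-2)·-3.271) / (7) = -1.804
  q = (5 - (1)·-1.804 - (3)·-3.271) / (5) = 3.323
  r = (-11 - (1)·-1.804 - (1)·3.323) / (3) = -4.173

(-1.804, 3.323, -4.173)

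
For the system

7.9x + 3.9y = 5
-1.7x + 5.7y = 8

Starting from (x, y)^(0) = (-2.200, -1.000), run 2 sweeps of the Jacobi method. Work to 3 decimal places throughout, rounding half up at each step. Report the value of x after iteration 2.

Iteration 1:
  x = (5 - (3.9)·-1.000) / (7.9) = 1.127
  y = (8 - (-1.7)·-2.200) / (5.7) = 0.747
Iteration 2:
  x = (5 - (3.9)·0.747) / (7.9) = 0.264
  y = (8 - (-1.7)·1.127) / (5.7) = 1.740

0.264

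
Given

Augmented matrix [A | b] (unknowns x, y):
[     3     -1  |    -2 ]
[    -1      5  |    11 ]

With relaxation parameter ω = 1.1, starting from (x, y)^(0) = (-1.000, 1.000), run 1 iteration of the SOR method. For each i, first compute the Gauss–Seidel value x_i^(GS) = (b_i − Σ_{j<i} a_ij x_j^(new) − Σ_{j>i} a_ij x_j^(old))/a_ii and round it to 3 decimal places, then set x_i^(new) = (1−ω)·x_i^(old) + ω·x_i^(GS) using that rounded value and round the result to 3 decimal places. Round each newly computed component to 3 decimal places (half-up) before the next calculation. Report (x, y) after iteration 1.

(-0.266, 2.262)

Iteration 1:
  x: GS value = (-2 - (-1)·1.000) / (3) = -0.333;  x ← (1−ω)·-1.000 + ω·-0.333 = -0.266
  y: GS value = (11 - (-1)·-0.266) / (5) = 2.147;  y ← (1−ω)·1.000 + ω·2.147 = 2.262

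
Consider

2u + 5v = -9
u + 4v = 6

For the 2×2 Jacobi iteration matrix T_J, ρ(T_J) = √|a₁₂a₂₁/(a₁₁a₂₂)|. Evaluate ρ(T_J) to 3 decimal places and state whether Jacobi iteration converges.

0.791

a₁₂a₂₁/(a₁₁a₂₂) = (5)·(1) / ((2)·(4)) = 0.625000
ρ = √|0.625000| = √0.625000 = 0.791
ρ < 1, so Jacobi converges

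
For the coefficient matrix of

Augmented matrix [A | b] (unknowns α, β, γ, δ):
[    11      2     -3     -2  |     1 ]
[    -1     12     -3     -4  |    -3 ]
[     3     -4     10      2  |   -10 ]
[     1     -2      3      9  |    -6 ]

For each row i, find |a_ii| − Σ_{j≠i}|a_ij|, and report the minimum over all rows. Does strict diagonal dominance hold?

1

row 1: |11| − (2+3+2) = 4
row 2: |12| − (1+3+4) = 4
row 3: |10| − (3+4+2) = 1
row 4: |9| − (1+2+3) = 3
minimum over rows = 1 → strictly diagonally dominant (convergence guaranteed)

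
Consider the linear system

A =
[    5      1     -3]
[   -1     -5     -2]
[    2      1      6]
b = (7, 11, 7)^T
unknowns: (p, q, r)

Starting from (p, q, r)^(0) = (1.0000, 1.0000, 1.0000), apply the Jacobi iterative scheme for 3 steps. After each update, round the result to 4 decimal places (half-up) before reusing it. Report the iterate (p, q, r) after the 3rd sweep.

Iteration 1:
  p = (7 - (1)·1.0000 - (-3)·1.0000) / (5) = 1.8000
  q = (11 - (-1)·1.0000 - (-2)·1.0000) / (-5) = -2.8000
  r = (7 - (2)·1.0000 - (1)·1.0000) / (6) = 0.6667
Iteration 2:
  p = (7 - (1)·-2.8000 - (-3)·0.6667) / (5) = 2.3600
  q = (11 - (-1)·1.8000 - (-2)·0.6667) / (-5) = -2.8267
  r = (7 - (2)·1.8000 - (1)·-2.8000) / (6) = 1.0333
Iteration 3:
  p = (7 - (1)·-2.8267 - (-3)·1.0333) / (5) = 2.5853
  q = (11 - (-1)·2.3600 - (-2)·1.0333) / (-5) = -3.0853
  r = (7 - (2)·2.3600 - (1)·-2.8267) / (6) = 0.8511

(2.5853, -3.0853, 0.8511)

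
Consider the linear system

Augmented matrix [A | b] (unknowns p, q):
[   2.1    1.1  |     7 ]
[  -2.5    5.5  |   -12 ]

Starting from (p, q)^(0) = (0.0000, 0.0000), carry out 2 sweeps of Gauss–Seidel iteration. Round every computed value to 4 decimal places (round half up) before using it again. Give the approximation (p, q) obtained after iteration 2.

Iteration 1:
  p = (7 - (1.1)·0.0000) / (2.1) = 3.3333
  q = (-12 - (-2.5)·3.3333) / (5.5) = -0.6667
Iteration 2:
  p = (7 - (1.1)·-0.6667) / (2.1) = 3.6826
  q = (-12 - (-2.5)·3.6826) / (5.5) = -0.5079

(3.6826, -0.5079)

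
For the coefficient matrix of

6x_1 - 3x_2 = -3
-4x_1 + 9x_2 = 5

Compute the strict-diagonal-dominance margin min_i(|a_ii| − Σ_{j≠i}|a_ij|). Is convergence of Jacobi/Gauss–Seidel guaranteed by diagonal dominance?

row 1: |6| − (3) = 3
row 2: |9| − (4) = 5
minimum over rows = 3 → strictly diagonally dominant (convergence guaranteed)

3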